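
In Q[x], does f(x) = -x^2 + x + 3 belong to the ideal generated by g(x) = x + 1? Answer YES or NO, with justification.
In Q[x] the ideal (g) consists of all multiples of g, so f ∈ (g) iff g | f, i.e. iff the remainder of f on division by g is 0. Divide f by g (g is monic, so eliminate the leading term of the running remainder at each step):
  leading term -x^2: subtract (-x)·g(x) = -x^2 - x, leaving 2·x + 3
  leading term 2·x: subtract (2)·g(x) = 2·x + 2, leaving 1
The remainder r(x) = 1 ≠ 0 (and deg r < deg g), so g ∤ f, i.e. f ∉ (g).

Final answer: NO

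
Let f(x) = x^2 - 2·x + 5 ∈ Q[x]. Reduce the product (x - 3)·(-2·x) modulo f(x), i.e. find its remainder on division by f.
a · b ≡ 2·x + 10 (mod f(x))

First multiply in Q[x] without reducing: a · b = -2·x^2 + 6·x. Now divide by f(x) = x^2 - 2·x + 5, eliminating the leading term at each step:
  leading term -2·x^2: subtract (-2)·f(x) = -2·x^2 + 4·x - 10, leaving 2·x + 10
The degree is now < 2, so this is the remainder. Hence a · b ≡ 2·x + 10 in Q[x]/(f).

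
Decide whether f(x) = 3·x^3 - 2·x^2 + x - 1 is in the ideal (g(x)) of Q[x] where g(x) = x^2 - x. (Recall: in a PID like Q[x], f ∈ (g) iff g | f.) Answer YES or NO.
NO

In Q[x] the ideal (g) consists of all multiples of g, so f ∈ (g) iff g | f, i.e. iff the remainder of f on division by g is 0. Divide f by g (g is monic, so eliminate the leading term of the running remainder at each step):
  leading term 3·x^3: subtract (3·x)·g(x) = 3·x^3 - 3·x^2, leaving x^2 + x - 1
  leading term x^2: subtract (1)·g(x) = x^2 - x, leaving 2·x - 1
The remainder r(x) = 2·x - 1 ≠ 0 (and deg r < deg g), so g ∤ f, i.e. f ∉ (g).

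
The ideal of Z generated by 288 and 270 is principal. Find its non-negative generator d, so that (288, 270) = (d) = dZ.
In the PID Z, (a, b) is generated by gcd(a, b). Compute gcd(288, 270) with the extended Euclidean algorithm, tracking rows (r, s, t) with s·288 + t·270 = r:
  row A: (288, 1, 0)   [1·288 + 0·270 = 288]
  row B: (270, 0, 1)   [0·288 + 1·270 = 270]
  288 = 1·270 + 18   → row C = row A − 1·row B = (18, 1, −1)   [check: 1·288 − 1·270 = 18]
  270 = 15·18 + 0   → remainder 0, stop. gcd = 18 (last nonzero row C).
So gcd(288, 270) = 18, with Bézout identity 1·288 − 1·270 = 18. Containment (⊇): the Bézout identity exhibits 18 as an element of (288, 270), giving (18) ⊆ (288, 270). Containment (⊆): since 18 | 288 and 18 | 270 (288 = 18·16, 270 = 18·15), every Z-linear combination of 288 and 270 is divisible by 18, so (288, 270) ⊆ (18). Therefore (288, 270) = (18), d = 18.

Final answer: (288, 270) = (18); d = 18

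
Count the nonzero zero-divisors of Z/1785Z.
In Z/1785Z each nonzero element is either a unit (gcd with 1785 is 1) or a zero-divisor (gcd > 1). The number of units is φ(1785): factorise 1785 = 3 · 5 · 7 · 17, so φ(1785) = (3 − 1) · (5 − 1) · (7 − 1) · (17 − 1) = 2 · 4 · 6 · 16 = 768. The nonzero elements number 1785 − 1 = 1784. Hence the nonzero zero-divisors number 1784 − 768 = 1016.

Final answer: Z/1785Z has 1016 nonzero zero-divisors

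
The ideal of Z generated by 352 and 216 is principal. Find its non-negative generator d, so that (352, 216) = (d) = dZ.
In the PID Z, (a, b) is generated by gcd(a, b). Compute gcd(352, 216) with the extended Euclidean algorithm, tracking rows (r, s, t) with s·352 + t·216 = r:
  row A: (352, 1, 0)   [1·352 + 0·216 = 352]
  row B: (216, 0, 1)   [0·352 + 1·216 = 216]
  352 = 1·216 + 136   → row C = row A − 1·row B = (136, 1, −1)   [check: 1·352 − 1·216 = 136]
  216 = 1·136 + 80   → row D = row B − 1·row C = (80, −1, 2)   [check: −1·352 + 2·216 = 80]
  136 = 1·80 + 56   → row E = row C − 1·row D = (56, 2, −3)   [check: 2·352 − 3·216 = 56]
  80 = 1·56 + 24   → row F = row D − 1·row E = (24, −3, 5)   [check: −3·352 + 5·216 = 24]
  56 = 2·24 + 8   → row G = row E − 2·row F = (8, 8, −13)   [check: 8·352 − 13·216 = 8]
  24 = 3·8 + 0   → remainder 0, stop. gcd = 8 (last nonzero row G).
So gcd(352, 216) = 8, with Bézout identity 8·352 − 13·216 = 8. Containment (⊇): the Bézout identity exhibits 8 as an element of (352, 216), giving (8) ⊆ (352, 216). Containment (⊆): since 8 | 352 and 8 | 216 (352 = 8·44, 216 = 8·27), every Z-linear combination of 352 and 216 is divisible by 8, so (352, 216) ⊆ (8). Therefore (352, 216) = (8), d = 8.

Final answer: (352, 216) = (8); d = 8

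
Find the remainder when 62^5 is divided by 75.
Use repeated squaring. Binary(5) = 101. Walk through the bits of the exponent 5 left-to-right: at each bit after the leading one, square the running value, then multiply by 62 if the bit is 1 (always reducing mod 75):
  bit 1 = 1 (leading): start with 62.
  bit 2 = 0: square 62^2 = 3844 ≡ 19 (mod 75).
  bit 3 = 1: square 19^2 = 361 ≡ 61; bit is 1, so multiply 61·62 = 3782 ≡ 32 (mod 75).
Final value: 62^5 ≡ 32 (mod 75).

Final answer: 32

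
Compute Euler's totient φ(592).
φ(592) = 288

φ is multiplicative, with φ(p^e) = p^e − p^(e−1). Factorise 592 = 2^4 · 37. Then
  φ(592) = (2^4 − 2^3) · (37 − 1) = 8 · 36 = 288.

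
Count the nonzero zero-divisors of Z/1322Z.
In Z/1322Z each nonzero element is either a unit (gcd with 1322 is 1) or a zero-divisor (gcd > 1). The number of units is φ(1322): factorise 1322 = 2 · 661, so φ(1322) = (2 − 1) · (661 − 1) = 1 · 660 = 660. The nonzero elements number 1322 − 1 = 1321. Hence the nonzero zero-divisors number 1321 − 660 = 661.

Final answer: Z/1322Z has 661 nonzero zero-divisors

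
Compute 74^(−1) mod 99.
74^(−1) ≡ 95 (mod 99)

Apply the extended Euclidean algorithm to (99, 74), tracking rows (r, s, t) with s·99 + t·74 = r. Each division r_prev = q·r_cur + r_new produces the new row as (previous row) − q·(current row):
  row A: (99, 1, 0)   [1·99 + 0·74 = 99]
  row B: (74, 0, 1)   [0·99 + 1·74 = 74]
  99 = 1·74 + 25   → row C = row A − 1·row B = (25, 1, −1)   [check: 1·99 − 1·74 = 25]
  74 = 2·25 + 24   → row D = row B − 2·row C = (24, −2, 3)   [check: −2·99 + 3·74 = 24]
  25 = 1·24 + 1   → row E = row C − 1·row D = (1, 3, −4)   [check: 3·99 − 4·74 = 1]
  24 = 24·1 + 0   → remainder 0, stop. gcd = 1 (last nonzero row E).
The gcd is 1, so 74 is invertible mod 99. The last nonzero row gives 3·99 − 4·74 = 1, so t = −4. So 74^(−1) ≡ −4 ≡ 95 (mod 99). Verify: 74 · 95 = 7030 ≡ 1 (mod 99). ✓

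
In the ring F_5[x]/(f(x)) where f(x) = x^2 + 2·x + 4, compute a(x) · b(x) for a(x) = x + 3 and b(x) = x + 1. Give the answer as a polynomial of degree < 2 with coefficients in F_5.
a · b ≡ 2·x + 4 (mod f(x))

Multiply as integer polynomials: a · b = x^2 + 4·x + 3. Reducing coefficients mod 5: a · b ≡ x^2 + 4·x + 3. Now divide by f(x) = x^2 + 2·x + 4 in F_5[x], eliminating the leading term at each step:
  leading term x^2: subtract (1)·f(x) = x^2 + 2·x + 4, leaving 2·x + 4 (coefficients mod 5)
The degree is now < 2, so this is the remainder. Hence a · b ≡ 2·x + 4 in F_5[x]/(f).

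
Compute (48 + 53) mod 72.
Both summands are already reduced mod 72. 48 + 53 = 101; 101 = 1·72 + 29, so (48 + 53) mod 72 = 29.

Final answer: 29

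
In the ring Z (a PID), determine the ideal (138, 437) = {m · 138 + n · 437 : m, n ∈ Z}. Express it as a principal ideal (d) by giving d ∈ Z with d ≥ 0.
In the PID Z, (a, b) is generated by gcd(a, b). Compute gcd(437, 138) with the extended Euclidean algorithm, tracking rows (r, s, t) with s·437 + t·138 = r:
  row A: (437, 1, 0)   [1·437 + 0·138 = 437]
  row B: (138, 0, 1)   [0·437 + 1·138 = 138]
  437 = 3·138 + 23   → row C = row A − 3·row B = (23, 1, −3)   [check: 1·437 − 3·138 = 23]
  138 = 6·23 + 0   → remainder 0, stop. gcd = 23 (last nonzero row C).
So gcd(138, 437) = 23, with Bézout identity 1·437 − 3·138 = 23. Containment (⊇): the Bézout identity exhibits 23 as an element of (138, 437), giving (23) ⊆ (138, 437). Containment (⊆): since 23 | 138 and 23 | 437 (138 = 23·6, 437 = 23·19), every Z-linear combination of 138 and 437 is divisible by 23, so (138, 437) ⊆ (23). Therefore (138, 437) = (23), d = 23.

Final answer: (138, 437) = (23); d = 23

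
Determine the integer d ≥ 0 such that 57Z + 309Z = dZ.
(57, 309) = (3); d = 3

In the PID Z, (a, b) is generated by gcd(a, b). Compute gcd(309, 57) with the extended Euclidean algorithm, tracking rows (r, s, t) with s·309 + t·57 = r:
  row A: (309, 1, 0)   [1·309 + 0·57 = 309]
  row B: (57, 0, 1)   [0·309 + 1·57 = 57]
  309 = 5·57 + 24   → row C = row A − 5·row B = (24, 1, −5)   [check: 1·309 − 5·57 = 24]
  57 = 2·24 + 9   → row D = row B − 2·row C = (9, −2, 11)   [check: −2·309 + 11·57 = 9]
  24 = 2·9 + 6   → row E = row C − 2·row D = (6, 5, −27)   [check: 5·309 − 27·57 = 6]
  9 = 1·6 + 3   → row F = row D − 1·row E = (3, −7, 38)   [check: −7·309 + 38·57 = 3]
  6 = 2·3 + 0   → remainder 0, stop. gcd = 3 (last nonzero row F).
So gcd(57, 309) = 3, with Bézout identity −7·309 + 38·57 = 3. Containment (⊇): the Bézout identity exhibits 3 as an element of (57, 309), giving (3) ⊆ (57, 309). Containment (⊆): since 3 | 57 and 3 | 309 (57 = 3·19, 309 = 3·103), every Z-linear combination of 57 and 309 is divisible by 3, so (57, 309) ⊆ (3). Therefore (57, 309) = (3), d = 3.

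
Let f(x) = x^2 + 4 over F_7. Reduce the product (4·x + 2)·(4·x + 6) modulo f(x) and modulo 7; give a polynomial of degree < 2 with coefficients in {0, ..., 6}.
a · b ≡ 4·x + 4 (mod f(x))

Multiply as integer polynomials: a · b = 16·x^2 + 32·x + 12. Reducing coefficients mod 7: a · b ≡ 2·x^2 + 4·x + 5. Now divide by f(x) = x^2 + 4 in F_7[x], eliminating the leading term at each step:
  leading term 2·x^2: subtract (2)·f(x) = 2·x^2 + 1, leaving 4·x + 4 (coefficients mod 7)
The degree is now < 2, so this is the remainder. Hence a · b ≡ 4·x + 4 in F_7[x]/(f).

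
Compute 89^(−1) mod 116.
89^(−1) ≡ 73 (mod 116)

Apply the extended Euclidean algorithm to (116, 89), tracking rows (r, s, t) with s·116 + t·89 = r. Each division r_prev = q·r_cur + r_new produces the new row as (previous row) − q·(current row):
  row A: (116, 1, 0)   [1·116 + 0·89 = 116]
  row B: (89, 0, 1)   [0·116 + 1·89 = 89]
  116 = 1·89 + 27   → row C = row A − 1·row B = (27, 1, −1)   [check: 1·116 − 1·89 = 27]
  89 = 3·27 + 8   → row D = row B − 3·row C = (8, −3, 4)   [check: −3·116 + 4·89 = 8]
  27 = 3·8 + 3   → row E = row C − 3·row D = (3, 10, −13)   [check: 10·116 − 13·89 = 3]
  8 = 2·3 + 2   → row F = row D − 2·row E = (2, −23, 30)   [check: −23·116 + 30·89 = 2]
  3 = 1·2 + 1   → row G = row E − 1·row F = (1, 33, −43)   [check: 33·116 − 43·89 = 1]
  2 = 2·1 + 0   → remainder 0, stop. gcd = 1 (last nonzero row G).
The gcd is 1, so 89 is invertible mod 116. The last nonzero row gives 33·116 − 43·89 = 1, so t = −43. So 89^(−1) ≡ −43 ≡ 73 (mod 116). Verify: 89 · 73 = 6497 ≡ 1 (mod 116). ✓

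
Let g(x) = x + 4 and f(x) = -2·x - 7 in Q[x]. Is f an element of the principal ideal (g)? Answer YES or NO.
In Q[x] the ideal (g) consists of all multiples of g, so f ∈ (g) iff g | f, i.e. iff the remainder of f on division by g is 0. Divide f by g (g is monic, so eliminate the leading term of the running remainder at each step):
  leading term -2·x: subtract (-2)·g(x) = -2·x - 8, leaving 1
The remainder r(x) = 1 ≠ 0 (and deg r < deg g), so g ∤ f, i.e. f ∉ (g).

Final answer: NO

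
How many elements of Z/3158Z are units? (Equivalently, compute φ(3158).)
Z/3158Z has φ(3158) = 1578 units

An element a ∈ Z/3158Z is a unit iff gcd(a, 3158) = 1, so the number of units is φ(3158). φ is multiplicative, with φ(p^e) = p^e − p^(e−1). Factorise 3158 = 2 · 1579. Then
  φ(3158) = (2 − 1) · (1579 − 1) = 1 · 1578 = 1578.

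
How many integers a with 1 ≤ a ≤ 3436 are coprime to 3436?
The number of a ∈ {1, ..., 3436} with gcd(a, 3436) = 1 is by definition Euler's totient φ(3436). φ is multiplicative, with φ(p^e) = p^e − p^(e−1). Factorise 3436 = 2^2 · 859. Then
  φ(3436) = (2^2 − 2^1) · (859 − 1) = 2 · 858 = 1716.
So there are 1716 such integers.

Final answer: 1716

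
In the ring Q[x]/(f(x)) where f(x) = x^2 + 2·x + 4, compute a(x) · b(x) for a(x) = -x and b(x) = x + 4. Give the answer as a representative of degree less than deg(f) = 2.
First multiply in Q[x] without reducing: a · b = -x^2 - 4·x. Now divide by f(x) = x^2 + 2·x + 4, eliminating the leading term at each step:
  leading term -x^2: subtract (-1)·f(x) = -x^2 - 2·x - 4, leaving 4 - 2·x
The degree is now < 2, so this is the remainder. Hence a · b ≡ 4 - 2·x in Q[x]/(f).

Final answer: a · b ≡ 4 - 2·x (mod f(x))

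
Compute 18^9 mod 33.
30

Use repeated squaring. Binary(9) = 1001. Walk through the bits of the exponent 9 left-to-right: at each bit after the leading one, square the running value, then multiply by 18 if the bit is 1 (always reducing mod 33):
  bit 1 = 1 (leading): start with 18.
  bit 2 = 0: square 18^2 = 324 ≡ 27 (mod 33).
  bit 3 = 0: square 27^2 = 729 ≡ 3 (mod 33).
  bit 4 = 1: square 3^2 = 9; bit is 1, so multiply 9·18 = 162 ≡ 30 (mod 33).
Final value: 18^9 ≡ 30 (mod 33).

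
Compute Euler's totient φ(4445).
φ is multiplicative, with φ(p^e) = p^e − p^(e−1). Factorise 4445 = 5 · 7 · 127. Then
  φ(4445) = (5 − 1) · (7 − 1) · (127 − 1) = 4 · 6 · 126 = 3024.

Final answer: φ(4445) = 3024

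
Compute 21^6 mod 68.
Use repeated squaring. Binary(6) = 110. Walk through the bits of the exponent 6 left-to-right: at each bit after the leading one, square the running value, then multiply by 21 if the bit is 1 (always reducing mod 68):
  bit 1 = 1 (leading): start with 21.
  bit 2 = 1: square 21^2 = 441 ≡ 33; bit is 1, so multiply 33·21 = 693 ≡ 13 (mod 68).
  bit 3 = 0: square 13^2 = 169 ≡ 33 (mod 68).
Final value: 21^6 ≡ 33 (mod 68).

Final answer: 33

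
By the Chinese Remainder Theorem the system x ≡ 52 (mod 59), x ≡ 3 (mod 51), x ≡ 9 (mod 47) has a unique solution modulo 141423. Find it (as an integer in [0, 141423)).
x ≡ 109143 (mod 141423); the representative in [0, 141423) is 109143

The moduli 59, 51, 47 are pairwise coprime, so by the CRT there is a unique solution mod 59·51·47 = 141423.
Solve by successive substitution. Start with x ≡ 52 (mod 59).
  Combine with x ≡ 3 (mod 51): write x = 52 + 59·t and require 52 + 59·t ≡ 3 (mod 51), i.e. 59·t ≡ 3 − 52 ≡ 2 (mod 51). Since 59^(−1) ≡ 32 (mod 51) (59 ≡ 8 (mod 51)), t ≡ 32·2 ≡ 13 (mod 51). So x ≡ 52 + 59·13 = 819 (mod 3009).
  Combine with x ≡ 9 (mod 47): write x = 819 + 3009·t and require 819 + 3009·t ≡ 9 (mod 47), i.e. 3009·t ≡ 9 − 819 ≡ 36 (mod 47). Since 3009^(−1) ≡ 1 (mod 47) (3009 ≡ 1 (mod 47)), t ≡ 1·36 ≡ 36 (mod 47). So x ≡ 819 + 3009·36 = 109143 (mod 141423).
Unique solution in [0, 141423): x = 109143.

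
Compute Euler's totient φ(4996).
φ is multiplicative, with φ(p^e) = p^e − p^(e−1). Factorise 4996 = 2^2 · 1249. Then
  φ(4996) = (2^2 − 2^1) · (1249 − 1) = 2 · 1248 = 2496.

Final answer: φ(4996) = 2496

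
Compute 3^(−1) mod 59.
Apply the extended Euclidean algorithm to (59, 3), tracking rows (r, s, t) with s·59 + t·3 = r. Each division r_prev = q·r_cur + r_new produces the new row as (previous row) − q·(current row):
  row A: (59, 1, 0)   [1·59 + 0·3 = 59]
  row B: (3, 0, 1)   [0·59 + 1·3 = 3]
  59 = 19·3 + 2   → row C = row A − 19·row B = (2, 1, −19)   [check: 1·59 − 19·3 = 2]
  3 = 1·2 + 1   → row D = row B − 1·row C = (1, −1, 20)   [check: −1·59 + 20·3 = 1]
  2 = 2·1 + 0   → remainder 0, stop. gcd = 1 (last nonzero row D).
The gcd is 1, so 3 is invertible mod 59. The last nonzero row gives −1·59 + 20·3 = 1, so t = 20. So 3^(−1) ≡ 20 (mod 59). Verify: 3 · 20 = 60 ≡ 1 (mod 59). ✓

Final answer: 3^(−1) ≡ 20 (mod 59)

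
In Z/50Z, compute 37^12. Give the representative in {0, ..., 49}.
31

Use repeated squaring. Binary(12) = 1100. Walk through the bits of the exponent 12 left-to-right: at each bit after the leading one, square the running value, then multiply by 37 if the bit is 1 (always reducing mod 50):
  bit 1 = 1 (leading): start with 37.
  bit 2 = 1: square 37^2 = 1369 ≡ 19; bit is 1, so multiply 19·37 = 703 ≡ 3 (mod 50).
  bit 3 = 0: square 3^2 = 9 (mod 50).
  bit 4 = 0: square 9^2 = 81 ≡ 31 (mod 50).
Final value: 37^12 ≡ 31 (mod 50).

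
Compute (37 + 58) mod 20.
15

Reduce the summands first: 37 ≡ 17, 58 ≡ 18 (mod 20), so 37 + 58 ≡ 17 + 18 (mod 20). 17 + 18 = 35; 35 = 1·20 + 15, so (37 + 58) mod 20 = 15.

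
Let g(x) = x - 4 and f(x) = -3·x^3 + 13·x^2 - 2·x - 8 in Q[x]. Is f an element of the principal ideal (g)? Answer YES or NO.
YES

In Q[x] the ideal (g) consists of all multiples of g, so f ∈ (g) iff g | f, i.e. iff the remainder of f on division by g is 0. Divide f by g (g is monic, so eliminate the leading term of the running remainder at each step):
  leading term -3·x^3: subtract (-3·x^2)·g(x) = -3·x^3 + 12·x^2, leaving x^2 - 2·x - 8
  leading term x^2: subtract (x)·g(x) = x^2 - 4·x, leaving 2·x - 8
  leading term 2·x: subtract (2)·g(x) = 2·x - 8, leaving 0
The remainder is 0, so f(x) = g(x) · h(x) with h(x) = -3·x^2 + x + 2. Hence g | f, i.e. f ∈ (g).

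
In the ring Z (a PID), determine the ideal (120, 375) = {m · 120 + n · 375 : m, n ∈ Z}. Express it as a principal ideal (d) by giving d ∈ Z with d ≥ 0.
(120, 375) = (15); d = 15

In the PID Z, (a, b) is generated by gcd(a, b). Compute gcd(375, 120) with the extended Euclidean algorithm, tracking rows (r, s, t) with s·375 + t·120 = r:
  row A: (375, 1, 0)   [1·375 + 0·120 = 375]
  row B: (120, 0, 1)   [0·375 + 1·120 = 120]
  375 = 3·120 + 15   → row C = row A − 3·row B = (15, 1, −3)   [check: 1·375 − 3·120 = 15]
  120 = 8·15 + 0   → remainder 0, stop. gcd = 15 (last nonzero row C).
So gcd(120, 375) = 15, with Bézout identity 1·375 − 3·120 = 15. Containment (⊇): the Bézout identity exhibits 15 as an element of (120, 375), giving (15) ⊆ (120, 375). Containment (⊆): since 15 | 120 and 15 | 375 (120 = 15·8, 375 = 15·25), every Z-linear combination of 120 and 375 is divisible by 15, so (120, 375) ⊆ (15). Therefore (120, 375) = (15), d = 15.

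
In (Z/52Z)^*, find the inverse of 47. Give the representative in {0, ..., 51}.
47^(−1) ≡ 31 (mod 52)

Apply the extended Euclidean algorithm to (52, 47), tracking rows (r, s, t) with s·52 + t·47 = r. Each division r_prev = q·r_cur + r_new produces the new row as (previous row) − q·(current row):
  row A: (52, 1, 0)   [1·52 + 0·47 = 52]
  row B: (47, 0, 1)   [0·52 + 1·47 = 47]
  52 = 1·47 + 5   → row C = row A − 1·row B = (5, 1, −1)   [check: 1·52 − 1·47 = 5]
  47 = 9·5 + 2   → row D = row B − 9·row C = (2, −9, 10)   [check: −9·52 + 10·47 = 2]
  5 = 2·2 + 1   → row E = row C − 2·row D = (1, 19, −21)   [check: 19·52 − 21·47 = 1]
  2 = 2·1 + 0   → remainder 0, stop. gcd = 1 (last nonzero row E).
The gcd is 1, so 47 is invertible mod 52. The last nonzero row gives 19·52 − 21·47 = 1, so t = −21. So 47^(−1) ≡ −21 ≡ 31 (mod 52). Verify: 47 · 31 = 1457 ≡ 1 (mod 52). ✓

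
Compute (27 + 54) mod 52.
Reduce the summands first: 54 ≡ 2 (mod 52), so 27 + 54 ≡ 27 + 2 (mod 52). 27 + 2 = 29; 29 = 0·52 + 29, so (27 + 54) mod 52 = 29.

Final answer: 29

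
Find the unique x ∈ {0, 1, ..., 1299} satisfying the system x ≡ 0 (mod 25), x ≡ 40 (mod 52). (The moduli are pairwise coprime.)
x ≡ 300 (mod 1300); the representative in [0, 1300) is 300

The moduli 25, 52 are pairwise coprime, so by the CRT there is a unique solution mod 25·52 = 1300.
Solve by successive substitution. Start with x ≡ 0 (mod 25).
  Combine with x ≡ 40 (mod 52): write x = 25·t and require 25·t ≡ 40 (mod 52). Since 25^(−1) ≡ 25 (mod 52), t ≡ 25·40 ≡ 12 (mod 52). So x ≡ 25·12 = 300 (mod 1300).
Unique solution in [0, 1300): x = 300.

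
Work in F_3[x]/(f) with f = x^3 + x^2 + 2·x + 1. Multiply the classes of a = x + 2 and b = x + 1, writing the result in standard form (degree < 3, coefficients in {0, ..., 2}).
Multiply as integer polynomials: a · b = x^2 + 3·x + 2. Reducing coefficients mod 3: a · b ≡ x^2 + 2. This already has degree < 3, so no reduction by f is needed. Hence a · b ≡ x^2 + 2 in F_3[x]/(f).

Final answer: a · b ≡ x^2 + 2 (mod f(x))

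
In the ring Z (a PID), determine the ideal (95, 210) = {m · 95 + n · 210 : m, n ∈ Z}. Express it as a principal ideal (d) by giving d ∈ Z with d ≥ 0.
In the PID Z, (a, b) is generated by gcd(a, b). Compute gcd(210, 95) with the extended Euclidean algorithm, tracking rows (r, s, t) with s·210 + t·95 = r:
  row A: (210, 1, 0)   [1·210 + 0·95 = 210]
  row B: (95, 0, 1)   [0·210 + 1·95 = 95]
  210 = 2·95 + 20   → row C = row A − 2·row B = (20, 1, −2)   [check: 1·210 − 2·95 = 20]
  95 = 4·20 + 15   → row D = row B − 4·row C = (15, −4, 9)   [check: −4·210 + 9·95 = 15]
  20 = 1·15 + 5   → row E = row C − 1·row D = (5, 5, −11)   [check: 5·210 − 11·95 = 5]
  15 = 3·5 + 0   → remainder 0, stop. gcd = 5 (last nonzero row E).
So gcd(95, 210) = 5, with Bézout identity 5·210 − 11·95 = 5. Containment (⊇): the Bézout identity exhibits 5 as an element of (95, 210), giving (5) ⊆ (95, 210). Containment (⊆): since 5 | 95 and 5 | 210 (95 = 5·19, 210 = 5·42), every Z-linear combination of 95 and 210 is divisible by 5, so (95, 210) ⊆ (5). Therefore (95, 210) = (5), d = 5.

Final answer: (95, 210) = (5); d = 5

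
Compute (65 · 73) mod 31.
2

Reduce the factors first: 65 ≡ 3, 73 ≡ 11 (mod 31), so 65 · 73 ≡ 3 · 11 (mod 31). 3 · 11 = 33. Dividing by 31: 33 = 1·31 + 2. So (65 · 73) mod 31 = 2.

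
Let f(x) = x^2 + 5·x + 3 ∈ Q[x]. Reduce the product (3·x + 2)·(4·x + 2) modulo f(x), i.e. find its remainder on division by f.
a · b ≡ -46·x - 32 (mod f(x))

First multiply in Q[x] without reducing: a · b = 12·x^2 + 14·x + 4. Now divide by f(x) = x^2 + 5·x + 3, eliminating the leading term at each step:
  leading term 12·x^2: subtract (12)·f(x) = 12·x^2 + 60·x + 36, leaving -46·x - 32
The degree is now < 2, so this is the remainder. Hence a · b ≡ -46·x - 32 in Q[x]/(f).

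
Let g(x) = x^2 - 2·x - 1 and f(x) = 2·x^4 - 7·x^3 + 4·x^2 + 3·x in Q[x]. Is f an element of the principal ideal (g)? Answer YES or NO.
YES

In Q[x] the ideal (g) consists of all multiples of g, so f ∈ (g) iff g | f, i.e. iff the remainder of f on division by g is 0. Divide f by g (g is monic, so eliminate the leading term of the running remainder at each step):
  leading term 2·x^4: subtract (2·x^2)·g(x) = 2·x^4 - 4·x^3 - 2·x^2, leaving -3·x^3 + 6·x^2 + 3·x
  leading term -3·x^3: subtract (-3·x)·g(x) = -3·x^3 + 6·x^2 + 3·x, leaving 0
The remainder is 0, so f(x) = g(x) · h(x) with h(x) = 2·x^2 - 3·x. Hence g | f, i.e. f ∈ (g).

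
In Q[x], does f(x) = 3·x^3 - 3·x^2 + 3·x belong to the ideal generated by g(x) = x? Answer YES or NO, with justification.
In Q[x] the ideal (g) consists of all multiples of g, so f ∈ (g) iff g | f, i.e. iff the remainder of f on division by g is 0. Divide f by g (g is monic, so eliminate the leading term of the running remainder at each step):
  leading term 3·x^3: subtract (3·x^2)·g(x) = 3·x^3, leaving -3·x^2 + 3·x
  leading term -3·x^2: subtract (-3·x)·g(x) = -3·x^2, leaving 3·x
  leading term 3·x: subtract (3)·g(x) = 3·x, leaving 0
The remainder is 0, so f(x) = g(x) · h(x) with h(x) = 3·x^2 - 3·x + 3. Hence g | f, i.e. f ∈ (g).

Final answer: YES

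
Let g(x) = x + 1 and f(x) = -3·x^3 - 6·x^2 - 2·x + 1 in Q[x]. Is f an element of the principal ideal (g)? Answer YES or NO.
YES

In Q[x] the ideal (g) consists of all multiples of g, so f ∈ (g) iff g | f, i.e. iff the remainder of f on division by g is 0. Divide f by g (g is monic, so eliminate the leading term of the running remainder at each step):
  leading term -3·x^3: subtract (-3·x^2)·g(x) = -3·x^3 - 3·x^2, leaving -3·x^2 - 2·x + 1
  leading term -3·x^2: subtract (-3·x)·g(x) = -3·x^2 - 3·x, leaving x + 1
  leading term x: subtract (1)·g(x) = x + 1, leaving 0
The remainder is 0, so f(x) = g(x) · h(x) with h(x) = -3·x^2 - 3·x + 1. Hence g | f, i.e. f ∈ (g).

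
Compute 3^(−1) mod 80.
3^(−1) ≡ 27 (mod 80)

Apply the extended Euclidean algorithm to (80, 3), tracking rows (r, s, t) with s·80 + t·3 = r. Each division r_prev = q·r_cur + r_new produces the new row as (previous row) − q·(current row):
  row A: (80, 1, 0)   [1·80 + 0·3 = 80]
  row B: (3, 0, 1)   [0·80 + 1·3 = 3]
  80 = 26·3 + 2   → row C = row A − 26·row B = (2, 1, −26)   [check: 1·80 − 26·3 = 2]
  3 = 1·2 + 1   → row D = row B − 1·row C = (1, −1, 27)   [check: −1·80 + 27·3 = 1]
  2 = 2·1 + 0   → remainder 0, stop. gcd = 1 (last nonzero row D).
The gcd is 1, so 3 is invertible mod 80. The last nonzero row gives −1·80 + 27·3 = 1, so t = 27. So 3^(−1) ≡ 27 (mod 80). Verify: 3 · 27 = 81 ≡ 1 (mod 80). ✓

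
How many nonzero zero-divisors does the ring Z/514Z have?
Z/514Z has 257 nonzero zero-divisors

In Z/514Z each nonzero element is either a unit (gcd with 514 is 1) or a zero-divisor (gcd > 1). The number of units is φ(514): factorise 514 = 2 · 257, so φ(514) = (2 − 1) · (257 − 1) = 1 · 256 = 256. The nonzero elements number 514 − 1 = 513. Hence the nonzero zero-divisors number 513 − 256 = 257.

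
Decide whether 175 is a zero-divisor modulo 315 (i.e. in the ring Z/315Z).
gcd(175, 315) = 35 > 1, so 175 is not a unit in Z/315Z. In Z/nZ every nonzero non-unit is a zero-divisor: explicitly, take b = 315/gcd = 9 ≠ 0 (mod 315); then 175·9 = 1575 = 5·315, i.e. 175·9 ≡ 0 (mod 315). So 175 is a zero-divisor.

Final answer: YES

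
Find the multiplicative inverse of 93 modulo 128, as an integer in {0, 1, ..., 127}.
Apply the extended Euclidean algorithm to (128, 93), tracking rows (r, s, t) with s·128 + t·93 = r. Each division r_prev = q·r_cur + r_new produces the new row as (previous row) − q·(current row):
  row A: (128, 1, 0)   [1·128 + 0·93 = 128]
  row B: (93, 0, 1)   [0·128 + 1·93 = 93]
  128 = 1·93 + 35   → row C = row A − 1·row B = (35, 1, −1)   [check: 1·128 − 1·93 = 35]
  93 = 2·35 + 23   → row D = row B − 2·row C = (23, −2, 3)   [check: −2·128 + 3·93 = 23]
  35 = 1·23 + 12   → row E = row C − 1·row D = (12, 3, −4)   [check: 3·128 − 4·93 = 12]
  23 = 1·12 + 11   → row F = row D − 1·row E = (11, −5, 7)   [check: −5·128 + 7·93 = 11]
  12 = 1·11 + 1   → row G = row E − 1·row F = (1, 8, −11)   [check: 8·128 − 11·93 = 1]
  11 = 11·1 + 0   → remainder 0, stop. gcd = 1 (last nonzero row G).
The gcd is 1, so 93 is invertible mod 128. The last nonzero row gives 8·128 − 11·93 = 1, so t = −11. So 93^(−1) ≡ −11 ≡ 117 (mod 128). Verify: 93 · 117 = 10881 ≡ 1 (mod 128). ✓

Final answer: 93^(−1) ≡ 117 (mod 128)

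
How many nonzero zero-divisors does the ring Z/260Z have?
In Z/260Z each nonzero element is either a unit (gcd with 260 is 1) or a zero-divisor (gcd > 1). The number of units is φ(260): factorise 260 = 2^2 · 5 · 13, so φ(260) = (2^2 − 2^1) · (5 − 1) · (13 − 1) = 2 · 4 · 12 = 96. The nonzero elements number 260 − 1 = 259. Hence the nonzero zero-divisors number 259 − 96 = 163.

Final answer: Z/260Z has 163 nonzero zero-divisors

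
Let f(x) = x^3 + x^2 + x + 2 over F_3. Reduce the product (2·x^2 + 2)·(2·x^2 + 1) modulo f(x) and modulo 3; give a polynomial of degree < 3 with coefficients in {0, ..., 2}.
a · b ≡ 2·x + 1 (mod f(x))

Multiply as integer polynomials: a · b = 4·x^4 + 6·x^2 + 2. Reducing coefficients mod 3: a · b ≡ x^4 + 2. Now divide by f(x) = x^3 + x^2 + x + 2 in F_3[x], eliminating the leading term at each step:
  leading term x^4: subtract (x)·f(x) = x^4 + x^3 + x^2 + 2·x, leaving 2·x^3 + 2·x^2 + x + 2 (coefficients mod 3)
  leading term 2·x^3: subtract (2)·f(x) = 2·x^3 + 2·x^2 + 2·x + 1, leaving 2·x + 1 (coefficients mod 3)
The degree is now < 3, so this is the remainder. Hence a · b ≡ 2·x + 1 in F_3[x]/(f).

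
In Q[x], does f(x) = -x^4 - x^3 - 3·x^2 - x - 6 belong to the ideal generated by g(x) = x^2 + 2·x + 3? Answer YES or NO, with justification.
YES

In Q[x] the ideal (g) consists of all multiples of g, so f ∈ (g) iff g | f, i.e. iff the remainder of f on division by g is 0. Divide f by g (g is monic, so eliminate the leading term of the running remainder at each step):
  leading term -x^4: subtract (-x^2)·g(x) = -x^4 - 2·x^3 - 3·x^2, leaving x^3 - x - 6
  leading term x^3: subtract (x)·g(x) = x^3 + 2·x^2 + 3·x, leaving -2·x^2 - 4·x - 6
  leading term -2·x^2: subtract (-2)·g(x) = -2·x^2 - 4·x - 6, leaving 0
The remainder is 0, so f(x) = g(x) · h(x) with h(x) = -x^2 + x - 2. Hence g | f, i.e. f ∈ (g).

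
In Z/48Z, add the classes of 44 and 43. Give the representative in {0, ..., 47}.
39

Both summands are already reduced mod 48. 44 + 43 = 87; 87 = 1·48 + 39, so (44 + 43) mod 48 = 39.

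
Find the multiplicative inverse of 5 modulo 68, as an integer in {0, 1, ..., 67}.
Apply the extended Euclidean algorithm to (68, 5), tracking rows (r, s, t) with s·68 + t·5 = r. Each division r_prev = q·r_cur + r_new produces the new row as (previous row) − q·(current row):
  row A: (68, 1, 0)   [1·68 + 0·5 = 68]
  row B: (5, 0, 1)   [0·68 + 1·5 = 5]
  68 = 13·5 + 3   → row C = row A − 13·row B = (3, 1, −13)   [check: 1·68 − 13·5 = 3]
  5 = 1·3 + 2   → row D = row B − 1·row C = (2, −1, 14)   [check: −1·68 + 14·5 = 2]
  3 = 1·2 + 1   → row E = row C − 1·row D = (1, 2, −27)   [check: 2·68 − 27·5 = 1]
  2 = 2·1 + 0   → remainder 0, stop. gcd = 1 (last nonzero row E).
The gcd is 1, so 5 is invertible mod 68. The last nonzero row gives 2·68 − 27·5 = 1, so t = −27. So 5^(−1) ≡ −27 ≡ 41 (mod 68). Verify: 5 · 41 = 205 ≡ 1 (mod 68). ✓

Final answer: 5^(−1) ≡ 41 (mod 68)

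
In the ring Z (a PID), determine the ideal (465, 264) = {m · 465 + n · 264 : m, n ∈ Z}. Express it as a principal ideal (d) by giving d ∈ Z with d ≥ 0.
(465, 264) = (3); d = 3

In the PID Z, (a, b) is generated by gcd(a, b). Compute gcd(465, 264) with the extended Euclidean algorithm, tracking rows (r, s, t) with s·465 + t·264 = r:
  row A: (465, 1, 0)   [1·465 + 0·264 = 465]
  row B: (264, 0, 1)   [0·465 + 1·264 = 264]
  465 = 1·264 + 201   → row C = row A − 1·row B = (201, 1, −1)   [check: 1·465 − 1·264 = 201]
  264 = 1·201 + 63   → row D = row B − 1·row C = (63, −1, 2)   [check: −1·465 + 2·264 = 63]
  201 = 3·63 + 12   → row E = row C − 3·row D = (12, 4, −7)   [check: 4·465 − 7·264 = 12]
  63 = 5·12 + 3   → row F = row D − 5·row E = (3, −21, 37)   [check: −21·465 + 37·264 = 3]
  12 = 4·3 + 0   → remainder 0, stop. gcd = 3 (last nonzero row F).
So gcd(465, 264) = 3, with Bézout identity −21·465 + 37·264 = 3. Containment (⊇): the Bézout identity exhibits 3 as an element of (465, 264), giving (3) ⊆ (465, 264). Containment (⊆): since 3 | 465 and 3 | 264 (465 = 3·155, 264 = 3·88), every Z-linear combination of 465 and 264 is divisible by 3, so (465, 264) ⊆ (3). Therefore (465, 264) = (3), d = 3.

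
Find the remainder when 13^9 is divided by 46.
3

Use repeated squaring. Binary(9) = 1001. Walk through the bits of the exponent 9 left-to-right: at each bit after the leading one, square the running value, then multiply by 13 if the bit is 1 (always reducing mod 46):
  bit 1 = 1 (leading): start with 13.
  bit 2 = 0: square 13^2 = 169 ≡ 31 (mod 46).
  bit 3 = 0: square 31^2 = 961 ≡ 41 (mod 46).
  bit 4 = 1: square 41^2 = 1681 ≡ 25; bit is 1, so multiply 25·13 = 325 ≡ 3 (mod 46).
Final value: 13^9 ≡ 3 (mod 46).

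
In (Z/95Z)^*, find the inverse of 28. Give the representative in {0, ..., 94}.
28^(−1) ≡ 17 (mod 95)

Apply the extended Euclidean algorithm to (95, 28), tracking rows (r, s, t) with s·95 + t·28 = r. Each division r_prev = q·r_cur + r_new produces the new row as (previous row) − q·(current row):
  row A: (95, 1, 0)   [1·95 + 0·28 = 95]
  row B: (28, 0, 1)   [0·95 + 1·28 = 28]
  95 = 3·28 + 11   → row C = row A − 3·row B = (11, 1, −3)   [check: 1·95 − 3·28 = 11]
  28 = 2·11 + 6   → row D = row B − 2·row C = (6, −2, 7)   [check: −2·95 + 7·28 = 6]
  11 = 1·6 + 5   → row E = row C − 1·row D = (5, 3, −10)   [check: 3·95 − 10·28 = 5]
  6 = 1·5 + 1   → row F = row D − 1·row E = (1, −5, 17)   [check: −5·95 + 17·28 = 1]
  5 = 5·1 + 0   → remainder 0, stop. gcd = 1 (last nonzero row F).
The gcd is 1, so 28 is invertible mod 95. The last nonzero row gives −5·95 + 17·28 = 1, so t = 17. So 28^(−1) ≡ 17 (mod 95). Verify: 28 · 17 = 476 ≡ 1 (mod 95). ✓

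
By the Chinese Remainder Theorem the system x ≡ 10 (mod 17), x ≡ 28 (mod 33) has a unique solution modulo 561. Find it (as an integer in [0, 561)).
The moduli 17, 33 are pairwise coprime, so by the CRT there is a unique solution mod 17·33 = 561.
Solve by successive substitution. Start with x ≡ 10 (mod 17).
  Combine with x ≡ 28 (mod 33): write x = 10 + 17·t and require 10 + 17·t ≡ 28 (mod 33), i.e. 17·t ≡ 28 − 10 ≡ 18 (mod 33). Since 17^(−1) ≡ 2 (mod 33), t ≡ 2·18 ≡ 3 (mod 33). So x ≡ 10 + 17·3 = 61 (mod 561).
Unique solution in [0, 561): x = 61.

Final answer: x ≡ 61 (mod 561); the representative in [0, 561) is 61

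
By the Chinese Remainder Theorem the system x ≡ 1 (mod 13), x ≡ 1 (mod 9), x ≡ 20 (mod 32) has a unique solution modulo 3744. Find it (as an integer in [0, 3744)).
x ≡ 820 (mod 3744); the representative in [0, 3744) is 820

The moduli 13, 9, 32 are pairwise coprime, so by the CRT there is a unique solution mod 13·9·32 = 3744.
Solve by successive substitution. Start with x ≡ 1 (mod 13).
  Combine with x ≡ 1 (mod 9): write x = 1 + 13·t and require 1 + 13·t ≡ 1 (mod 9), i.e. 13·t ≡ 1 − 1 ≡ 0 (mod 9). Since 13^(−1) ≡ 7 (mod 9) (13 ≡ 4 (mod 9)), t ≡ 7·0 ≡ 0 (mod 9). So x ≡ 1 + 13·0 = 1 (mod 117).
  Combine with x ≡ 20 (mod 32): write x = 1 + 117·t and require 1 + 117·t ≡ 20 (mod 32), i.e. 117·t ≡ 20 − 1 ≡ 19 (mod 32). Since 117^(−1) ≡ 29 (mod 32) (117 ≡ 21 (mod 32)), t ≡ 29·19 ≡ 7 (mod 32). So x ≡ 1 + 117·7 = 820 (mod 3744).
Unique solution in [0, 3744): x = 820.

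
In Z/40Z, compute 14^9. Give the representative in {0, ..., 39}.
Use repeated squaring. Binary(9) = 1001. Walk through the bits of the exponent 9 left-to-right: at each bit after the leading one, square the running value, then multiply by 14 if the bit is 1 (always reducing mod 40):
  bit 1 = 1 (leading): start with 14.
  bit 2 = 0: square 14^2 = 196 ≡ 36 (mod 40).
  bit 3 = 0: square 36^2 = 1296 ≡ 16 (mod 40).
  bit 4 = 1: square 16^2 = 256 ≡ 16; bit is 1, so multiply 16·14 = 224 ≡ 24 (mod 40).
Final value: 14^9 ≡ 24 (mod 40).

Final answer: 24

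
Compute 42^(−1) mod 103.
42^(−1) ≡ 27 (mod 103)

Apply the extended Euclidean algorithm to (103, 42), tracking rows (r, s, t) with s·103 + t·42 = r. Each division r_prev = q·r_cur + r_new produces the new row as (previous row) − q·(current row):
  row A: (103, 1, 0)   [1·103 + 0·42 = 103]
  row B: (42, 0, 1)   [0·103 + 1·42 = 42]
  103 = 2·42 + 19   → row C = row A − 2·row B = (19, 1, −2)   [check: 1·103 − 2·42 = 19]
  42 = 2·19 + 4   → row D = row B − 2·row C = (4, −2, 5)   [check: −2·103 + 5·42 = 4]
  19 = 4·4 + 3   → row E = row C − 4·row D = (3, 9, −22)   [check: 9·103 − 22·42 = 3]
  4 = 1·3 + 1   → row F = row D − 1·row E = (1, −11, 27)   [check: −11·103 + 27·42 = 1]
  3 = 3·1 + 0   → remainder 0, stop. gcd = 1 (last nonzero row F).
The gcd is 1, so 42 is invertible mod 103. The last nonzero row gives −11·103 + 27·42 = 1, so t = 27. So 42^(−1) ≡ 27 (mod 103). Verify: 42 · 27 = 1134 ≡ 1 (mod 103). ✓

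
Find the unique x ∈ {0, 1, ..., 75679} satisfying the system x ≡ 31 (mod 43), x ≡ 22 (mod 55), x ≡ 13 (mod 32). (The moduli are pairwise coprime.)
The moduli 43, 55, 32 are pairwise coprime, so by the CRT there is a unique solution mod 43·55·32 = 75680.
Solve by successive substitution. Start with x ≡ 31 (mod 43).
  Combine with x ≡ 22 (mod 55): write x = 31 + 43·t and require 31 + 43·t ≡ 22 (mod 55), i.e. 43·t ≡ 22 − 31 ≡ 46 (mod 55). Since 43^(−1) ≡ 32 (mod 55), t ≡ 32·46 ≡ 42 (mod 55). So x ≡ 31 + 43·42 = 1837 (mod 2365).
  Combine with x ≡ 13 (mod 32): write x = 1837 + 2365·t and require 1837 + 2365·t ≡ 13 (mod 32), i.e. 2365·t ≡ 13 − 1837 ≡ 0 (mod 32). Since 2365^(−1) ≡ 21 (mod 32) (2365 ≡ 29 (mod 32)), t ≡ 21·0 ≡ 0 (mod 32). So x ≡ 1837 + 2365·0 = 1837 (mod 75680).
Unique solution in [0, 75680): x = 1837.

Final answer: x ≡ 1837 (mod 75680); the representative in [0, 75680) is 1837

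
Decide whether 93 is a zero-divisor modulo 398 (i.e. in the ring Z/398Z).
NO

gcd(93, 398) = 1, so 93 is a unit in Z/398Z (it has a multiplicative inverse). A unit cannot be a zero-divisor: if 93·b ≡ 0 then multiplying both sides by 93^(−1) gives b ≡ 0. So 93 is not a zero-divisor.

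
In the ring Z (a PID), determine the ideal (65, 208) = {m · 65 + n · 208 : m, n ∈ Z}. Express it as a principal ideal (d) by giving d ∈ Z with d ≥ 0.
In the PID Z, (a, b) is generated by gcd(a, b). Compute gcd(208, 65) with the extended Euclidean algorithm, tracking rows (r, s, t) with s·208 + t·65 = r:
  row A: (208, 1, 0)   [1·208 + 0·65 = 208]
  row B: (65, 0, 1)   [0·208 + 1·65 = 65]
  208 = 3·65 + 13   → row C = row A − 3·row B = (13, 1, −3)   [check: 1·208 − 3·65 = 13]
  65 = 5·13 + 0   → remainder 0, stop. gcd = 13 (last nonzero row C).
So gcd(65, 208) = 13, with Bézout identity 1·208 − 3·65 = 13. Containment (⊇): the Bézout identity exhibits 13 as an element of (65, 208), giving (13) ⊆ (65, 208). Containment (⊆): since 13 | 65 and 13 | 208 (65 = 13·5, 208 = 13·16), every Z-linear combination of 65 and 208 is divisible by 13, so (65, 208) ⊆ (13). Therefore (65, 208) = (13), d = 13.

Final answer: (65, 208) = (13); d = 13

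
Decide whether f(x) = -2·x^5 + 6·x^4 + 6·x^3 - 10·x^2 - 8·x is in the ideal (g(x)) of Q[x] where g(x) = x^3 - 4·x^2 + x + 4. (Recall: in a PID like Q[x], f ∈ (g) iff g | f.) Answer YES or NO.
YES

In Q[x] the ideal (g) consists of all multiples of g, so f ∈ (g) iff g | f, i.e. iff the remainder of f on division by g is 0. Divide f by g (g is monic, so eliminate the leading term of the running remainder at each step):
  leading term -2·x^5: subtract (-2·x^2)·g(x) = -2·x^5 + 8·x^4 - 2·x^3 - 8·x^2, leaving -2·x^4 + 8·x^3 - 2·x^2 - 8·x
  leading term -2·x^4: subtract (-2·x)·g(x) = -2·x^4 + 8·x^3 - 2·x^2 - 8·x, leaving 0
The remainder is 0, so f(x) = g(x) · h(x) with h(x) = -2·x^2 - 2·x. Hence g | f, i.e. f ∈ (g).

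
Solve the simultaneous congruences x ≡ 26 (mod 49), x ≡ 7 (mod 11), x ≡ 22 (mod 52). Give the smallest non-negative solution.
The moduli 49, 11, 52 are pairwise coprime, so by the CRT there is a unique solution mod 49·11·52 = 28028.
Solve by successive substitution. Start with x ≡ 26 (mod 49).
  Combine with x ≡ 7 (mod 11): write x = 26 + 49·t and require 26 + 49·t ≡ 7 (mod 11), i.e. 49·t ≡ 7 − 26 ≡ 3 (mod 11). Since 49^(−1) ≡ 9 (mod 11) (49 ≡ 5 (mod 11)), t ≡ 9·3 ≡ 5 (mod 11). So x ≡ 26 + 49·5 = 271 (mod 539).
  Combine with x ≡ 22 (mod 52): write x = 271 + 539·t and require 271 + 539·t ≡ 22 (mod 52), i.e. 539·t ≡ 22 − 271 ≡ 11 (mod 52). Since 539^(−1) ≡ 11 (mod 52) (539 ≡ 19 (mod 52)), t ≡ 11·11 ≡ 17 (mod 52). So x ≡ 271 + 539·17 = 9434 (mod 28028).
Unique solution in [0, 28028): x = 9434.

Final answer: x ≡ 9434 (mod 28028); the representative in [0, 28028) is 9434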